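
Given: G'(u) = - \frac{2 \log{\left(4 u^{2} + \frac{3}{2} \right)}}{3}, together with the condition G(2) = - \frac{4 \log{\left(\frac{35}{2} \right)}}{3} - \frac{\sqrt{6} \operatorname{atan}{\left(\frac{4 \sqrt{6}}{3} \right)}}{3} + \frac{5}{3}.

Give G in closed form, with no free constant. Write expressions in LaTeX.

Check a candidate G(u) by differentiating: d/du[G] must match the given G'(u).
A general antiderivative is - \frac{2 u \log{\left(4 u^{2} + \frac{3}{2} \right)}}{3} + \frac{4 u}{3} - \frac{\sqrt{6} \operatorname{atan}{\left(\frac{2 \sqrt{6} u}{3} \right)}}{3} + C.
The condition gives C = - \frac{4 \log{\left(\frac{35}{2} \right)}}{3} - \frac{\sqrt{6} \operatorname{atan}{\left(\frac{4 \sqrt{6}}{3} \right)}}{3} + \frac{5}{3} - (- \frac{4 \log{\left(\frac{35}{2} \right)}}{3} - \frac{\sqrt{6} \operatorname{atan}{\left(\frac{4 \sqrt{6}}{3} \right)}}{3} + \frac{8}{3}) = -1.
So G(u) = - \frac{2 u \log{\left(4 u^{2} + \frac{3}{2} \right)}}{3} + \frac{4 u}{3} - \frac{\sqrt{6} \operatorname{atan}{\left(\frac{2 \sqrt{6} u}{3} \right)}}{3} - 1.
Check: d/du[- \frac{2 u \log{\left(4 u^{2} + \frac{3}{2} \right)}}{3} + \frac{4 u}{3} - \frac{\sqrt{6} \operatorname{atan}{\left(\frac{2 \sqrt{6} u}{3} \right)}}{3} - 1] = - \frac{2 \log{\left(4 u^{2} + \frac{3}{2} \right)}}{3} = G'(u).

G(u) = - \frac{2 u \log{\left(4 u^{2} + \frac{3}{2} \right)}}{3} + \frac{4 u}{3} - \frac{\sqrt{6} \operatorname{atan}{\left(\frac{2 \sqrt{6} u}{3} \right)}}{3} - 1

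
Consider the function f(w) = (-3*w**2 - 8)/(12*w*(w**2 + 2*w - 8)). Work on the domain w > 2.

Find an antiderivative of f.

Factor the denominator (12*w*(w - 2)*(w + 4)) and decompose: f = -7/(36*(w + 4)) - 5/(36*(w - 2)) + 1/(12*w); each piece integrates to a log, atan, or power term.
Check: d/dw[log(w)/12 - 5*log(w - 2)/36 - 7*log(w + 4)/36] = (-3*w**2 - 8)/(12*w**3 + 24*w**2 - 96*w), which equals f(w).

An antiderivative is F(w) = log(w)/12 - 5*log(w - 2)/36 - 7*log(w + 4)/36.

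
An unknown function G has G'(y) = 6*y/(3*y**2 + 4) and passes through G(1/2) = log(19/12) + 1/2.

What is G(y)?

G(y) = (2*log(y**2 + 4/3) + 1)/2

G'(y) matches the chain-rule pattern g'(h)*h' with inner function h(y) = y**2 + 4/3; substituting u = h(y) collapses the integral.
A general antiderivative is log(y**2 + 4/3) + C.
The condition gives C = log(19/12) + 1/2 - (log(19/12)) = 1/2.
So G(y) = (2*log(y**2 + 4/3) + 1)/2.
Check: d/dy[(2*log(y**2 + 4/3) + 1)/2] = 6*y/(3*y**2 + 4) = G'(y).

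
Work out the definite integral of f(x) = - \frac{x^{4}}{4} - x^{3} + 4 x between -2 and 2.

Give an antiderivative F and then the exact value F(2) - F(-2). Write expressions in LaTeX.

The integrand splits into summands that can be handled one at a time.
F(x) = \frac{x^{2} \left(- x^{3} - 5 x^{2} + 40\right)}{20} is an antiderivative of f.
Check: d/dx[\frac{x^{2} \left(- x^{3} - 5 x^{2} + 40\right)}{20}] = - \frac{x^{4}}{4} - x^{3} + 4 x = f(x).
F(2) = \frac{12}{5}; F(-2) = \frac{28}{5}.
Integral = F(2) - F(-2) = - \frac{16}{5}.

Antiderivative: F(x) = \frac{x^{2} \left(- x^{3} - 5 x^{2} + 40\right)}{20}; value = - \frac{16}{5}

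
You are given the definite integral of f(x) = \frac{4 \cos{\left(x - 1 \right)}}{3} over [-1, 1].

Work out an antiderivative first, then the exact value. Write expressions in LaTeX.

Whatever form F(x) takes, F'(x) = f(x) is non-negotiable.
F(x) = \frac{4 \sin{\left(x - 1 \right)}}{3} is an antiderivative of f.
Check: d/dx[\frac{4 \sin{\left(x - 1 \right)}}{3}] = \frac{4 \cos{\left(x - 1 \right)}}{3} = f(x).
F(1) = 0; F(-1) = - \frac{4 \sin{\left(2 \right)}}{3}.
Integral = F(1) - F(-1) = \frac{4 \sin{\left(2 \right)}}{3}.

Antiderivative: F(x) = \frac{4 \sin{\left(x - 1 \right)}}{3}; value = \frac{4 \sin{\left(2 \right)}}{3}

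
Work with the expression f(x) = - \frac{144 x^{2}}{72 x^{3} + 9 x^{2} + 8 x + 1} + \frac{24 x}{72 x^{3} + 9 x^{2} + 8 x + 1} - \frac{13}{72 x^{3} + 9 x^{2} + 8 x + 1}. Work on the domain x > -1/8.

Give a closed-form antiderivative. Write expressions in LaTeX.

The integrand splits into summands that can be handled one at a time.
Check: d/dx[- 2 \log{\left(4 x + \frac{1}{2} \right)} + \operatorname{atan}{\left(3 x \right)}] = \frac{- 144 x^{2} + 24 x - 13}{72 x^{3} + 9 x^{2} + 8 x + 1}, which equals f(x).

An antiderivative is F(x) = - 2 \log{\left(4 x + \frac{1}{2} \right)} + \operatorname{atan}{\left(3 x \right)}.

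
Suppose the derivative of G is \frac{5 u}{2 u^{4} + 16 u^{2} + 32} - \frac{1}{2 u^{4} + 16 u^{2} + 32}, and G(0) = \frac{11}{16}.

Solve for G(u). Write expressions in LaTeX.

G(u) = \frac{- u - 20}{16 u^{2} + 64} - \frac{\operatorname{atan}{\left(\frac{u}{2} \right)}}{32} + 1

Integrate term by term and add the pieces.
A general antiderivative is \frac{- u - 20}{16 u^{2} + 64} - \frac{\operatorname{atan}{\left(\frac{u}{2} \right)}}{32} + C.
The condition gives C = \frac{11}{16} - (- \frac{5}{16}) = 1.
So G(u) = \frac{- u - 20}{16 u^{2} + 64} - \frac{\operatorname{atan}{\left(\frac{u}{2} \right)}}{32} + 1.
Check: d/du[\frac{- u - 20}{16 u^{2} + 64} - \frac{\operatorname{atan}{\left(\frac{u}{2} \right)}}{32} + 1] = \frac{5 u - 1}{2 u^{4} + 16 u^{2} + 32}, which equals G'(u).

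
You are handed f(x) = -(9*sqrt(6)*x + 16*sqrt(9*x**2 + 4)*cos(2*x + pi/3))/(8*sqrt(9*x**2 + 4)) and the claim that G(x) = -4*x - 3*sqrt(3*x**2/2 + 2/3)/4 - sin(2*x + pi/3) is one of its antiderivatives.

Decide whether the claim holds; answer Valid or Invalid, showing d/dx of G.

d/dx[G] = (-9*sqrt(6)*x - 16*sqrt(9*x**2 + 4)*cos(2*x + pi/3) - 32*sqrt(9*x**2 + 4))/(8*sqrt(9*x**2 + 4))
d/dx[G] - f(x) = -4 != 0.

Invalid: d/dx[G] - f = -4, which is not 0.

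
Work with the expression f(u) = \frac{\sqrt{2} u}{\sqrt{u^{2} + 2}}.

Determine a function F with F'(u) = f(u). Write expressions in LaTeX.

An antiderivative is F(u) = \sqrt{2} \sqrt{u^{2} + 2}.

f matches the chain-rule pattern g'(h)*h' with inner function h(u) = \frac{u^{2}}{2} + 1; substituting w = h(u) collapses the integral.
Check: d/du[\sqrt{2} \sqrt{u^{2} + 2}] = \frac{\sqrt{2} u}{\sqrt{u^{2} + 2}} = f(u).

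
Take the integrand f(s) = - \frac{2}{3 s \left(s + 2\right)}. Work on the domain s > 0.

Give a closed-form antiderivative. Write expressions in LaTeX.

The denominator factors as 3 s \left(s + 2\right); partial fractions split f into directly integrable pieces: \frac{1}{3 \left(s + 2\right)} - \frac{1}{3 s}.
Check: d/ds[- \frac{\log{\left(s \right)}}{3} + \frac{\log{\left(s + 2 \right)}}{3}] = - \frac{2}{3 s^{2} + 6 s}, which equals f(s).

An antiderivative is F(s) = - \frac{\log{\left(s \right)}}{3} + \frac{\log{\left(s + 2 \right)}}{3}.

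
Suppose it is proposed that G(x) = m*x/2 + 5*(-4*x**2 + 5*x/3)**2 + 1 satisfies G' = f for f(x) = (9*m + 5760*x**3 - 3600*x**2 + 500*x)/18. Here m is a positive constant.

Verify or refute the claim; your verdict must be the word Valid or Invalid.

Valid: G'(x) = f(x).

d/dx[G] = m/2 + 320*x**3 - 200*x**2 + 250*x/9
This equals f(x) exactly, so the claim holds.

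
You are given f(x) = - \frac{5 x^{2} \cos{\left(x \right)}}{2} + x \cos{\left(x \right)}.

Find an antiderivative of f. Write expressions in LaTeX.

The integrand splits into summands that can be handled one at a time.
Check: d/dx[- \frac{5 x^{2} \sin{\left(x \right)}}{2} + x \sin{\left(x \right)} - 5 x \cos{\left(x \right)} + 5 \sin{\left(x \right)} + \cos{\left(x \right)}] = - \frac{5 x^{2} \cos{\left(x \right)}}{2} + x \cos{\left(x \right)} = f(x).

An antiderivative is F(x) = - \frac{5 x^{2} \sin{\left(x \right)}}{2} + x \sin{\left(x \right)} - 5 x \cos{\left(x \right)} + 5 \sin{\left(x \right)} + \cos{\left(x \right)}.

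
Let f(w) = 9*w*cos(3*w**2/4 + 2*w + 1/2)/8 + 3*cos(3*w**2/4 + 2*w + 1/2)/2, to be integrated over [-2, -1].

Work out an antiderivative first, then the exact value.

Antiderivative: F(w) = 3*sin(3*w**2/4 + 2*w + 1/2)/4; value = -3*sin(3/4)/4 + 3*sin(1/2)/4

f matches the chain-rule pattern g'(h)*h' with inner function h(w) = 3*w**2/4 + 2*w + 1/2; substituting u = h(w) collapses the integral.
F(w) = 3*sin(3*w**2/4 + 2*w + 1/2)/4 is an antiderivative of f.
Check: d/dw[3*sin(3*w**2/4 + 2*w + 1/2)/4] = 9*w*cos(3*w**2/4 + 2*w + 1/2)/8 + 3*cos(3*w**2/4 + 2*w + 1/2)/2 = f(w).
F(-1) = -3*sin(3/4)/4; F(-2) = -3*sin(1/2)/4.
Integral = F(-1) - F(-2) = -3*sin(3/4)/4 + 3*sin(1/2)/4.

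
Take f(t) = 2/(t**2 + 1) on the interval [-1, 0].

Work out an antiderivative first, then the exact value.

A candidate is checked by its d/dt: the result must match f(t).
F(t) = 2*atan(t) is an antiderivative of f.
Check: d/dt[2*atan(t)] = 2/(t**2 + 1) = f(t).
F(0) = 0; F(-1) = -pi/2.
Integral = F(0) - F(-1) = pi/2.

Antiderivative: F(t) = 2*atan(t); value = pi/2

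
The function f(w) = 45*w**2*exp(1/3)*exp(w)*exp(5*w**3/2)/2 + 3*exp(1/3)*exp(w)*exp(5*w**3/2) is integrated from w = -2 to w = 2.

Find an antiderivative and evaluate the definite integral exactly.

The substitution u = 5*w**3/2 + w + 1/3 works: f is exactly (dF/du)*(du/dw) for that inner function.
F(w) = 3*exp(5*w**3/2 + w + 1/3) is an antiderivative of f.
Check: d/dw[3*exp(5*w**3/2 + w + 1/3)] = 45*w**2*exp(1/3)*exp(w)*exp(5*w**3/2)/2 + 3*exp(1/3)*exp(w)*exp(5*w**3/2) = f(w).
F(2) = 3*exp(67/3); F(-2) = 3*exp(-65/3).
Integral = F(2) - F(-2) = -3*exp(-65/3) + 3*exp(67/3).

Antiderivative: F(w) = 3*exp(5*w**3/2 + w + 1/3); value = -3*exp(-65/3) + 3*exp(67/3)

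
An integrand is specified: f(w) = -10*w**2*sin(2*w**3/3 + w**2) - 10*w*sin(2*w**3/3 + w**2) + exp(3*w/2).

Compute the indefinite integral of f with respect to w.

F(w) = (2*exp(3*w/2) + 15*cos(2*w**3/3 + w**2))/3 + C

The integrand splits into summands that can be handled one at a time.
Check: d/dw[(2*exp(3*w/2) + 15*cos(2*w**3/3 + w**2))/3] = -10*w**2*sin(2*w**3/3 + w**2) - 10*w*sin(2*w**3/3 + w**2) + exp(3*w/2) = f(w).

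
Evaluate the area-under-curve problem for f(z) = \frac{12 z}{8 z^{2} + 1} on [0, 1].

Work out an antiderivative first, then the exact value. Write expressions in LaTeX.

f matches the chain-rule pattern g'(h)*h' with inner function h(z) = 4 z^{2} + \frac{1}{2}; substituting u = h(z) collapses the integral.
F(z) = \frac{3 \log{\left(4 z^{2} + \frac{1}{2} \right)}}{4} is an antiderivative of f.
Check: d/dz[\frac{3 \log{\left(4 z^{2} + \frac{1}{2} \right)}}{4}] = \frac{12 z}{8 z^{2} + 1} = f(z).
F(1) = \frac{3 \log{\left(\frac{9}{2} \right)}}{4}; F(0) = - \frac{3 \log{\left(2 \right)}}{4}.
Integral = F(1) - F(0) = \frac{3 \log{\left(2 \right)}}{4} + \frac{3 \log{\left(\frac{9}{2} \right)}}{4}.

Antiderivative: F(z) = \frac{3 \log{\left(4 z^{2} + \frac{1}{2} \right)}}{4}; value = \frac{3 \log{\left(2 \right)}}{4} + \frac{3 \log{\left(\frac{9}{2} \right)}}{4}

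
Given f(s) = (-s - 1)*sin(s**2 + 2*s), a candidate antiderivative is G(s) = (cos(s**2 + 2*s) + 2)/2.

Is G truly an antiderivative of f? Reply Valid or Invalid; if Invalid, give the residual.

d/ds[G] = -s*sin(s**2 + 2*s) - sin(s**2 + 2*s)
This equals f(s) exactly, so the claim holds.

Valid. The derivative of G reproduces f.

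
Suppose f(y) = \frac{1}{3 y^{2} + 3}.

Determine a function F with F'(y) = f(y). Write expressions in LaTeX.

An antiderivative F(y) passes only if d/dy[F] lands on f(y) exactly.
Check: d/dy[\frac{\operatorname{atan}{\left(y \right)}}{3}] = \frac{1}{3 y^{2} + 3} = f(y).

An antiderivative is F(y) = \frac{\operatorname{atan}{\left(y \right)}}{3}.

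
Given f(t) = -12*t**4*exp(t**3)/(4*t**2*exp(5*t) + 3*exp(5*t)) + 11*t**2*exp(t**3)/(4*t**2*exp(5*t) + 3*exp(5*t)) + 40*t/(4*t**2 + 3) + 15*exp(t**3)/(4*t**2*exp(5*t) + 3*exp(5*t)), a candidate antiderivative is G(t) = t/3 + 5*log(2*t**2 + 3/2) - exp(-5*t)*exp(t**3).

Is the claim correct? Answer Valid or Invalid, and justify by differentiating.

d/dt[G] = (-36*t**4*exp(t**3) + 4*t**2*exp(5*t) + 33*t**2*exp(t**3) + 120*t*exp(5*t) + 3*exp(5*t) + 45*exp(t**3))/(12*t**2*exp(5*t) + 9*exp(5*t))
d/dt[G] - f(t) = 1/3 != 0.

Invalid: d/dt[G] - f = 1/3, which is not 0.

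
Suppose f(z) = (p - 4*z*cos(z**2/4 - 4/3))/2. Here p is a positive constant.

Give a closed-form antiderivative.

An antiderivative is F(z) = (p*z - 8*sin(z**2/4 - 4/3))/2.

Differentiate the proposed F(z) back; it has to land on f(z) exactly.
Check: d/dz[(p*z - 8*sin(z**2/4 - 4/3))/2] = p/2 - 2*z*cos(z**2/4 - 4/3), which equals f(z).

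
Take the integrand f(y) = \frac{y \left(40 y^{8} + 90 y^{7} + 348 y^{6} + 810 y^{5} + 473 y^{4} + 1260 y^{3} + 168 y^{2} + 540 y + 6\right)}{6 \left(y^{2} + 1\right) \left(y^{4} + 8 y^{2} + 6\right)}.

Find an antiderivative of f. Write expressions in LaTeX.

An antiderivative is F(y) = \frac{5 y^{4}}{3} + 5 y^{3} - y^{2} - \frac{\log{\left(2 y^{2} + 2 \right)}}{4} + \log{\left(\frac{y^{4}}{2} + 4 y^{2} + 3 \right)}.

Recover f(y) by differentiating a candidate F(y); any mismatch rules it out.
Check: d/dy[\frac{5 y^{4}}{3} + 5 y^{3} - y^{2} - \frac{\log{\left(2 y^{2} + 2 \right)}}{4} + \log{\left(\frac{y^{4}}{2} + 4 y^{2} + 3 \right)}] = \frac{40 y^{9} + 90 y^{8} + 348 y^{7} + 810 y^{6} + 473 y^{5} + 1260 y^{4} + 168 y^{3} + 540 y^{2} + 6 y}{6 y^{6} + 54 y^{4} + 84 y^{2} + 36}, which equals f(y).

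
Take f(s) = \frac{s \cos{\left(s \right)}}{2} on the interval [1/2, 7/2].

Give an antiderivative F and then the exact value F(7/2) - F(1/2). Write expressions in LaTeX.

Any candidate F(s) must reproduce f(s) exactly when differentiated.
F(s) = \frac{s \sin{\left(s \right)}}{2} + \frac{\cos{\left(s \right)}}{2} is an antiderivative of f.
Check: d/ds[\frac{s \sin{\left(s \right)}}{2} + \frac{\cos{\left(s \right)}}{2}] = \frac{s \cos{\left(s \right)}}{2} = f(s).
F(7/2) = \frac{7 \sin{\left(\frac{7}{2} \right)}}{4} + \frac{\cos{\left(\frac{7}{2} \right)}}{2}; F(1/2) = \frac{\sin{\left(\frac{1}{2} \right)}}{4} + \frac{\cos{\left(\frac{1}{2} \right)}}{2}.
Integral = F(7/2) - F(1/2) = \frac{7 \sin{\left(\frac{7}{2} \right)}}{4} + \frac{\cos{\left(\frac{7}{2} \right)}}{2} - \frac{\cos{\left(\frac{1}{2} \right)}}{2} - \frac{\sin{\left(\frac{1}{2} \right)}}{4}.

Antiderivative: F(s) = \frac{s \sin{\left(s \right)}}{2} + \frac{\cos{\left(s \right)}}{2}; value = \frac{7 \sin{\left(\frac{7}{2} \right)}}{4} + \frac{\cos{\left(\frac{7}{2} \right)}}{2} - \frac{\cos{\left(\frac{1}{2} \right)}}{2} - \frac{\sin{\left(\frac{1}{2} \right)}}{4}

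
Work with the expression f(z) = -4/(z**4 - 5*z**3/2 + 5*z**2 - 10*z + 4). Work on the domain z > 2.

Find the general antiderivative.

The denominator factors as (z - 2)*(2*z - 1)*(z**2 + 4); partial fractions split f into directly integrable pieces: -(5*z - 6)/(17*(z**2 + 4)) + 64/(51*(2*z - 1)) - 1/(3*(z - 2)).
Check: d/dz[(-34*log(z - 2) + 64*log(z - 1/2) - 15*log(z**2 + 4) + 18*atan(z/2))/102] = -8/(2*z**4 - 5*z**3 + 10*z**2 - 20*z + 8), which equals f(z).

F(z) = (-34*log(z - 2) + 64*log(z - 1/2) - 15*log(z**2 + 4) + 18*atan(z/2))/102 + C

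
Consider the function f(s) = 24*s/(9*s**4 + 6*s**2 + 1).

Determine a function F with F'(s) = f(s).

The substitution u = s**2 + 1/3 works: f is exactly (dF/du)*(du/ds) for that inner function.
Check: d/ds[-4/(3*s**2 + 1)] = 24*s/(9*s**4 + 6*s**2 + 1) = f(s).

An antiderivative is F(s) = -4/(3*s**2 + 1).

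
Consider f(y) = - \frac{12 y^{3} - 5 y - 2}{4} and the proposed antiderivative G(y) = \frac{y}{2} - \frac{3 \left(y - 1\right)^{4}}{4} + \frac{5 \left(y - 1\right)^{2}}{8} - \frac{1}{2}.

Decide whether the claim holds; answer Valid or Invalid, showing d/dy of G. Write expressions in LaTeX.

Invalid: d/dy[G] - f = 9 y^{2} - 9 y + \frac{7}{4}, which is not 0.

d/dy[G] = - 3 y^{3} + 9 y^{2} - \frac{31 y}{4} + \frac{9}{4}
d/dy[G] - f(y) = 9 y^{2} - 9 y + \frac{7}{4} != 0.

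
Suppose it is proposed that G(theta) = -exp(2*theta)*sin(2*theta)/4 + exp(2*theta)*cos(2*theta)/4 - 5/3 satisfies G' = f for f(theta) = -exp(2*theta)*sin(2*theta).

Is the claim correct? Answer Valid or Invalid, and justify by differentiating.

Valid: G'(theta) = f(theta).

d/dtheta[G] = -exp(2*theta)*sin(2*theta)
This equals f(theta) exactly, so the claim holds.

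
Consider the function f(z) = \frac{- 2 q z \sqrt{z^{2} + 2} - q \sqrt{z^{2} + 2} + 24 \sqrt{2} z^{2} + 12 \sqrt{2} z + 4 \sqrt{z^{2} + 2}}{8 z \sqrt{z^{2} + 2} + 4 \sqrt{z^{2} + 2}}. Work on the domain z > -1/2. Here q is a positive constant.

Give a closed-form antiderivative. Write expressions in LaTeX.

Check any antiderivative F(z) by computing F'(z) and comparing it with f(z).
Check: d/dz[- \frac{q z}{4} + 3 \sqrt{2 z^{2} + 4} + \frac{\log{\left(2 z + 1 \right)}}{2}] = \frac{- 2 q z \sqrt{z^{2} + 2} - q \sqrt{z^{2} + 2} + 24 \sqrt{2} z^{2} + 12 \sqrt{2} z + 4 \sqrt{z^{2} + 2}}{8 z \sqrt{z^{2} + 2} + 4 \sqrt{z^{2} + 2}} = f(z).

An antiderivative is F(z) = - \frac{q z}{4} + 3 \sqrt{2 z^{2} + 4} + \frac{\log{\left(2 z + 1 \right)}}{2}.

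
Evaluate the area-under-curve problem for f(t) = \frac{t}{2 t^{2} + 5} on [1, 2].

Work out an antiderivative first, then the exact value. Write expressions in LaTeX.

The substitution u = t^{2} + \frac{5}{2} works: f is exactly (dF/du)*(du/dt) for that inner function.
F(t) = \frac{\log{\left(t^{2} + \frac{5}{2} \right)}}{4} is an antiderivative of f.
Check: d/dt[\frac{\log{\left(t^{2} + \frac{5}{2} \right)}}{4}] = \frac{t}{2 t^{2} + 5} = f(t).
F(2) = \frac{\log{\left(\frac{13}{2} \right)}}{4}; F(1) = \frac{\log{\left(\frac{7}{2} \right)}}{4}.
Integral = F(2) - F(1) = - \frac{\log{\left(\frac{7}{2} \right)}}{4} + \frac{\log{\left(\frac{13}{2} \right)}}{4}.

Antiderivative: F(t) = \frac{\log{\left(t^{2} + \frac{5}{2} \right)}}{4}; value = - \frac{\log{\left(\frac{7}{2} \right)}}{4} + \frac{\log{\left(\frac{13}{2} \right)}}{4}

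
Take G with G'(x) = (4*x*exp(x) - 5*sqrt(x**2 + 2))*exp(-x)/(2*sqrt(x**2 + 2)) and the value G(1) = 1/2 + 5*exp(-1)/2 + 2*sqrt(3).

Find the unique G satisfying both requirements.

G(x) = (4*sqrt(x**2 + 2)*exp(x) + exp(x) + 5)*exp(-x)/2

Recover the given G'(x) by differentiating a candidate G(x); any mismatch rules it out.
A general antiderivative is 2*sqrt(x**2 + 2) + 5*exp(-x)/2 + C.
The condition gives C = 1/2 + 5*exp(-1)/2 + 2*sqrt(3) - (5*exp(-1)/2 + 2*sqrt(3)) = 1/2.
So G(x) = (4*sqrt(x**2 + 2)*exp(x) + exp(x) + 5)*exp(-x)/2.
Check: d/dx[(4*sqrt(x**2 + 2)*exp(x) + exp(x) + 5)*exp(-x)/2] = (4*x*exp(x) - 5*sqrt(x**2 + 2))*exp(-x)/(2*sqrt(x**2 + 2)) = G'(x).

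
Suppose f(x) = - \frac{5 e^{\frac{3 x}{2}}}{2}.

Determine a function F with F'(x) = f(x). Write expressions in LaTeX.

An antiderivative is F(x) = - \frac{5 e^{\frac{3 x}{2}}}{3}.

An antiderivative F(x) passes only if d/dx[F] lands on f(x) exactly.
Check: d/dx[- \frac{5 e^{\frac{3 x}{2}}}{3}] = - \frac{5 e^{\frac{3 x}{2}}}{2} = f(x).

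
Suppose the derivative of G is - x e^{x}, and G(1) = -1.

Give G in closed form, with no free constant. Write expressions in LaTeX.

G(x) = - x e^{x} + e^{x} - 1

G'(x) has the shape u'v + uv' for u = 1 - x and v = e^{x} — it is the derivative of the product u*v.
A general antiderivative is \left(1 - x\right) e^{x} + C.
The condition gives C = -1 - (0) = -1.
So G(x) = - x e^{x} + e^{x} - 1.
Check: d/dx[- x e^{x} + e^{x} - 1] = - x e^{x} = G'(x).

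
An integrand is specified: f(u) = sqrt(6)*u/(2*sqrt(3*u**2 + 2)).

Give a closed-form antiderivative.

An antiderivative is F(u) = sqrt(6)*sqrt(3*u**2 + 2)/6.

The substitution w = 2*u**2 + 4/3 works: f is exactly (dF/dw)*(dw/du) for that inner function.
Check: d/du[sqrt(6)*sqrt(3*u**2 + 2)/6] = sqrt(6)*u/(2*sqrt(3*u**2 + 2)) = f(u).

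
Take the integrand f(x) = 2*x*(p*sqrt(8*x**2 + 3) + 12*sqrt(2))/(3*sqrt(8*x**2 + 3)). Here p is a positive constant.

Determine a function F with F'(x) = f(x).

A candidate is checked by its d/dx: the result must match f(x).
Check: d/dx[p*x**2/3 + 2*sqrt(4*x**2 + 3/2)] = (2*p*x*sqrt(8*x**2 + 3) + 24*sqrt(2)*x)/(3*sqrt(8*x**2 + 3)), which equals f(x).

An antiderivative is F(x) = p*x**2/3 + 2*sqrt(4*x**2 + 3/2).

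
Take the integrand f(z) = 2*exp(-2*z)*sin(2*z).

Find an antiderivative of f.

An antiderivative is F(z) = -exp(-2*z)*sin(2*z)/2 - exp(-2*z)*cos(2*z)/2.

Differentiate the proposed F(z) back; it has to land on f(z) exactly.
Check: d/dz[-exp(-2*z)*sin(2*z)/2 - exp(-2*z)*cos(2*z)/2] = 2*exp(-2*z)*sin(2*z) = f(z).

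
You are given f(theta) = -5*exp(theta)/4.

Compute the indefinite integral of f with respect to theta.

F(theta) = -5*exp(theta)/4 + C

A candidate is checked by its d/dtheta: the result must match f(theta).
Check: d/dtheta[-5*exp(theta)/4] = -5*exp(theta)/4 = f(theta).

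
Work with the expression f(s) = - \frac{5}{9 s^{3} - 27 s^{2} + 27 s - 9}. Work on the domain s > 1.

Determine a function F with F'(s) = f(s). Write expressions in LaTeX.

An antiderivative F(s) passes only if d/ds[F] lands on f(s) exactly.
Check: d/ds[\frac{5}{18 s^{2} - 36 s + 18}] = - \frac{5}{9 s^{3} - 27 s^{2} + 27 s - 9} = f(s).

An antiderivative is F(s) = \frac{5}{18 s^{2} - 36 s + 18}.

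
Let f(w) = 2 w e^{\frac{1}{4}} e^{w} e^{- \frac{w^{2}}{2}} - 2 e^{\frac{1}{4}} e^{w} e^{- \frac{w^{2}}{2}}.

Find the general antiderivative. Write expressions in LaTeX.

f matches the chain-rule pattern g'(h)*h' with inner function h(w) = - \frac{w^{2}}{2} + w + \frac{1}{4}; substituting u = h(w) collapses the integral.
Check: d/dw[- 2 e^{\frac{1}{4}} e^{w} e^{- \frac{w^{2}}{2}}] = \left(2 w e^{\frac{1}{4}} e^{w} - 2 e^{\frac{1}{4}} e^{w}\right) e^{- \frac{w^{2}}{2}}, which equals f(w).

F(w) = - 2 e^{\frac{1}{4}} e^{w} e^{- \frac{w^{2}}{2}} + C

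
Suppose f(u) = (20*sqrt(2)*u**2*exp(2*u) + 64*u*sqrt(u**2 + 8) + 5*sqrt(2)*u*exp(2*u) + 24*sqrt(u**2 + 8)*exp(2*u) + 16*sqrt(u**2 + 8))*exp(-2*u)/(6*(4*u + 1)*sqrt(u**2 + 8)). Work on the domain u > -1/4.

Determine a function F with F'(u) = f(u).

An antiderivative is F(u) = (5*sqrt(2)*sqrt(u**2 + 8)*exp(2*u) + 6*exp(2*u)*log(4*u + 1) - 8)*exp(-2*u)/6.

A first test for any F(u): its u-derivative must equal f(u) identically.
Check: d/du[(5*sqrt(2)*sqrt(u**2 + 8)*exp(2*u) + 6*exp(2*u)*log(4*u + 1) - 8)*exp(-2*u)/6] = (20*sqrt(2)*u**2*exp(2*u) + 64*u*sqrt(u**2 + 8) + 5*sqrt(2)*u*exp(2*u) + 24*sqrt(u**2 + 8)*exp(2*u) + 16*sqrt(u**2 + 8))/(24*u*sqrt(u**2 + 8)*exp(2*u) + 6*sqrt(u**2 + 8)*exp(2*u)), which equals f(u).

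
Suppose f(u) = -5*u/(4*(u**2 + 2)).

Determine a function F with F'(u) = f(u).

f matches the chain-rule pattern g'(h)*h' with inner function h(u) = u**2 + 2; substituting w = h(u) collapses the integral.
Check: d/du[-5*log(u**2 + 2)/8] = -5*u/(4*u**2 + 8), which equals f(u).

An antiderivative is F(u) = -5*log(u**2 + 2)/8.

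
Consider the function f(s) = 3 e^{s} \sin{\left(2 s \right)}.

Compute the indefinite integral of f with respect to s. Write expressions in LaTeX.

F(s) = \frac{3 e^{s} \sin{\left(2 s \right)}}{5} - \frac{6 e^{s} \cos{\left(2 s \right)}}{5} + C

Differentiate the proposed F(s) back; it has to land on f(s) exactly.
Check: d/ds[\frac{3 e^{s} \sin{\left(2 s \right)}}{5} - \frac{6 e^{s} \cos{\left(2 s \right)}}{5}] = 3 e^{s} \sin{\left(2 s \right)} = f(s).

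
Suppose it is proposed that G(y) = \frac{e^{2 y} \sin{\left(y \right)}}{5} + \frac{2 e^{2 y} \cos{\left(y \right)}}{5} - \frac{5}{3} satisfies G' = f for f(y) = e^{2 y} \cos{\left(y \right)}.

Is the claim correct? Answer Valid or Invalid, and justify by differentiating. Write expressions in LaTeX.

Valid. The derivative of G reproduces f.

d/dy[G] = e^{2 y} \cos{\left(y \right)}
This equals f(y) exactly, so the claim holds.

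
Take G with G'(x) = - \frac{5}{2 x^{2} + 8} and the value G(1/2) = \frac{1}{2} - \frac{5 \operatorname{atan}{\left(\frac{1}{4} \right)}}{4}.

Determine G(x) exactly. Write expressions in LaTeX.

Recover the given G'(x) by differentiating a candidate G(x); any mismatch rules it out.
A general antiderivative is - \frac{5 \operatorname{atan}{\left(\frac{x}{2} \right)}}{4} + C.
The condition gives C = \frac{1}{2} - \frac{5 \operatorname{atan}{\left(\frac{1}{4} \right)}}{4} - (- \frac{5 \operatorname{atan}{\left(\frac{1}{4} \right)}}{4}) = \frac{1}{2}.
So G(x) = \frac{1}{2} - \frac{5 \operatorname{atan}{\left(\frac{x}{2} \right)}}{4}.
Check: d/dx[\frac{1}{2} - \frac{5 \operatorname{atan}{\left(\frac{x}{2} \right)}}{4}] = - \frac{5}{2 x^{2} + 8} = G'(x).

G(x) = \frac{1}{2} - \frac{5 \operatorname{atan}{\left(\frac{x}{2} \right)}}{4}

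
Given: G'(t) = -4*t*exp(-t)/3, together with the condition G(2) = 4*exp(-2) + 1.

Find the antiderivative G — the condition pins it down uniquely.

G(t) = (4*t + 4)*exp(-t)/3 + 1

G'(t) has the shape u'v + uv' for u = 4*t/3 + 4/3 and v = exp(-t) — it is the derivative of the product u*v.
A general antiderivative is (4*t + 4)*exp(-t)/3 + C.
The condition gives C = 4*exp(-2) + 1 - (4*exp(-2)) = 1.
So G(t) = (4*t + 4)*exp(-t)/3 + 1.
Check: d/dt[(4*t + 4)*exp(-t)/3 + 1] = -4*t*exp(-t)/3 = G'(t).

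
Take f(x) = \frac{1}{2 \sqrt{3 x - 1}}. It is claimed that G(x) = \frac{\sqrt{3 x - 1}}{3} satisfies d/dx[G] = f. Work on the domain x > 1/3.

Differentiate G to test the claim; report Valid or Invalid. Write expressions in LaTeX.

d/dx[G] = \frac{1}{2 \sqrt{3 x - 1}}
This equals f(x) exactly, so the claim holds.

Valid: G'(x) = f(x).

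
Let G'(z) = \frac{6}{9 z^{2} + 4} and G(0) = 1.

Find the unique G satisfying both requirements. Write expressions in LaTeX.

G(z) = \operatorname{atan}{\left(\frac{3 z}{2} \right)} + 1

A candidate passes only if d/dz[G] lands on the given G'(z) exactly.
A general antiderivative is \operatorname{atan}{\left(\frac{3 z}{2} \right)} + C.
The condition gives C = 1 - (0) = 1.
So G(z) = \operatorname{atan}{\left(\frac{3 z}{2} \right)} + 1.
Check: d/dz[\operatorname{atan}{\left(\frac{3 z}{2} \right)} + 1] = \frac{6}{9 z^{2} + 4} = G'(z).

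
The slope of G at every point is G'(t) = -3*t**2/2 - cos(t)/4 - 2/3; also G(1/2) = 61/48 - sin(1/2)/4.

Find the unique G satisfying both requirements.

Integrate term by term and add the pieces.
A general antiderivative is -t**3/2 - 2*t/3 - sin(t)/4 + 2/3 + C.
The condition gives C = 61/48 - sin(1/2)/4 - (13/48 - sin(1/2)/4) = 1.
So G(t) = -t**3/2 - 2*t/3 - sin(t)/4 + 5/3.
Check: d/dt[-t**3/2 - 2*t/3 - sin(t)/4 + 5/3] = -3*t**2/2 - cos(t)/4 - 2/3 = G'(t).

G(t) = -t**3/2 - 2*t/3 - sin(t)/4 + 5/3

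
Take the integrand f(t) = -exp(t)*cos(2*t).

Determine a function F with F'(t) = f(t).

A candidate is checked by its d/dt: the result must match f(t).
Check: d/dt[-2*exp(t)*sin(2*t)/5 - exp(t)*cos(2*t)/5] = -exp(t)*cos(2*t) = f(t).

An antiderivative is F(t) = -2*exp(t)*sin(2*t)/5 - exp(t)*cos(2*t)/5.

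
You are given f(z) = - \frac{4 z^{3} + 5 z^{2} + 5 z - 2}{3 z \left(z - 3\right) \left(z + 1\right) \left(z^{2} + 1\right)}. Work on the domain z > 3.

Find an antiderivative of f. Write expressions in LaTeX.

An antiderivative is F(z) = \frac{- 40 \log{\left(z \right)} - 83 \log{\left(z - 3 \right)} + 45 \log{\left(z + 1 \right)} + 39 \log{\left(z^{2} + 1 \right)} + 54 \operatorname{atan}{\left(z \right)}}{180}.

The denominator factors as 3 z \left(z - 3\right) \left(z + 1\right) \left(z^{2} + 1\right); partial fractions split f into directly integrable pieces: \frac{13 z + 9}{30 \left(z^{2} + 1\right)} + \frac{1}{4 \left(z + 1\right)} - \frac{83}{180 \left(z - 3\right)} - \frac{2}{9 z}.
Check: d/dz[\frac{- 40 \log{\left(z \right)} - 83 \log{\left(z - 3 \right)} + 45 \log{\left(z + 1 \right)} + 39 \log{\left(z^{2} + 1 \right)} + 54 \operatorname{atan}{\left(z \right)}}{180}] = \frac{- 4 z^{3} - 5 z^{2} - 5 z + 2}{3 z^{5} - 6 z^{4} - 6 z^{3} - 6 z^{2} - 9 z}, which equals f(z).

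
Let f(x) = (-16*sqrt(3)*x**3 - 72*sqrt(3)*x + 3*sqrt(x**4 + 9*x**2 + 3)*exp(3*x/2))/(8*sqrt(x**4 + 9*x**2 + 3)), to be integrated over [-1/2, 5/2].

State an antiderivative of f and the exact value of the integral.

A candidate is checked by its d/dx: the result must match f(x).
F(x) = sqrt(3)*(-12*sqrt(x**4 + 9*x**2 + 3) + sqrt(3)*exp(3*x/2))/12 is an antiderivative of f.
Check: d/dx[sqrt(3)*(-12*sqrt(x**4 + 9*x**2 + 3) + sqrt(3)*exp(3*x/2))/12] = (-16*sqrt(3)*x**3 - 72*sqrt(3)*x + 3*sqrt(x**4 + 9*x**2 + 3)*exp(3*x/2))/(8*sqrt(x**4 + 9*x**2 + 3)) = f(x).
F(5/2) = -11*sqrt(39)/4 + exp(15/4)/4; F(-1/2) = -sqrt(255)/4 + exp(-3/4)/4.
Integral = F(5/2) - F(-1/2) = -11*sqrt(39)/4 - exp(-3/4)/4 + sqrt(255)/4 + exp(15/4)/4.

Antiderivative: F(x) = sqrt(3)*(-12*sqrt(x**4 + 9*x**2 + 3) + sqrt(3)*exp(3*x/2))/12; value = -11*sqrt(39)/4 - exp(-3/4)/4 + sqrt(255)/4 + exp(15/4)/4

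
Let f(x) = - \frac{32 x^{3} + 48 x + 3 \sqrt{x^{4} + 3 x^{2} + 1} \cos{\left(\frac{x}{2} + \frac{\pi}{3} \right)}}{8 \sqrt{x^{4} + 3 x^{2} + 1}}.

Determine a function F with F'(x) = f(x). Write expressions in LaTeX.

A candidate is checked by its d/dx: the result must match f(x).
Check: d/dx[- 2 \sqrt{x^{4} + 3 x^{2} + 1} - \frac{3 \sin{\left(\frac{x}{2} + \frac{\pi}{3} \right)}}{4}] = \frac{- 32 x^{3} - 48 x - 3 \sqrt{x^{4} + 3 x^{2} + 1} \cos{\left(\frac{x}{2} + \frac{\pi}{3} \right)}}{8 \sqrt{x^{4} + 3 x^{2} + 1}}, which equals f(x).

An antiderivative is F(x) = - 2 \sqrt{x^{4} + 3 x^{2} + 1} - \frac{3 \sin{\left(\frac{x}{2} + \frac{\pi}{3} \right)}}{4}.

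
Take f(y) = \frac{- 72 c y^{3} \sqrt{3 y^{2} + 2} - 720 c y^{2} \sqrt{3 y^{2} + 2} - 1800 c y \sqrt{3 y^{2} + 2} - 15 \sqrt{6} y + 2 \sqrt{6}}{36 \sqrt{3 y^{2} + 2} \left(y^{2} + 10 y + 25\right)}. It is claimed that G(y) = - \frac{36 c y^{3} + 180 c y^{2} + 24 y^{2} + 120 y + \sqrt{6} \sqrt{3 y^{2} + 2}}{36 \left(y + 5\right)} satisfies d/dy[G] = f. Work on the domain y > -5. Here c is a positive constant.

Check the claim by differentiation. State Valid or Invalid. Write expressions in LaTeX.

d/dy[G] = \frac{- 72 c y^{3} \sqrt{3 y^{2} + 2} - 720 c y^{2} \sqrt{3 y^{2} + 2} - 1800 c y \sqrt{3 y^{2} + 2} - 24 y^{2} \sqrt{3 y^{2} + 2} - 240 y \sqrt{3 y^{2} + 2} - 15 \sqrt{6} y - 600 \sqrt{3 y^{2} + 2} + 2 \sqrt{6}}{36 y^{2} \sqrt{3 y^{2} + 2} + 360 y \sqrt{3 y^{2} + 2} + 900 \sqrt{3 y^{2} + 2}}
d/dy[G] - f(y) = - \frac{2}{3} != 0.

Invalid: d/dy[G] - f = - \frac{2}{3}, which is not 0.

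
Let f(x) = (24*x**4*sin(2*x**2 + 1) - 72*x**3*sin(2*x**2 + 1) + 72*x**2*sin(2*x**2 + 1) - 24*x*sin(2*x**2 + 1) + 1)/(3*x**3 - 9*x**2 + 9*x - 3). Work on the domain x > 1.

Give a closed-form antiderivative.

For F(x) to be correct the identity F'(x) - f(x) = 0 must hold.
Check: d/dx[(-12*x**2*cos(2*x**2 + 1) + 24*x*cos(2*x**2 + 1) - 12*cos(2*x**2 + 1) - 1)/(6*x**2 - 12*x + 6)] = (24*x**4*sin(2*x**2 + 1) - 72*x**3*sin(2*x**2 + 1) + 72*x**2*sin(2*x**2 + 1) - 24*x*sin(2*x**2 + 1) + 1)/(3*x**3 - 9*x**2 + 9*x - 3) = f(x).

An antiderivative is F(x) = (-12*x**2*cos(2*x**2 + 1) + 24*x*cos(2*x**2 + 1) - 12*cos(2*x**2 + 1) - 1)/(6*x**2 - 12*x + 6).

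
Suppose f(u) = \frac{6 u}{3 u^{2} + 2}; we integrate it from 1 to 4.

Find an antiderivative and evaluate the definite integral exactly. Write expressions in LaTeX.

Antiderivative: F(u) = \log{\left(3 u^{2} + 2 \right)}; value = - \log{\left(5 \right)} + \log{\left(50 \right)}

The substitution w = 3 u^{2} + 2 works: f is exactly (dF/dw)*(dw/du) for that inner function.
F(u) = \log{\left(3 u^{2} + 2 \right)} is an antiderivative of f.
Check: d/du[\log{\left(3 u^{2} + 2 \right)}] = \frac{6 u}{3 u^{2} + 2} = f(u).
F(4) = \log{\left(50 \right)}; F(1) = \log{\left(5 \right)}.
Integral = F(4) - F(1) = - \log{\left(5 \right)} + \log{\left(50 \right)}.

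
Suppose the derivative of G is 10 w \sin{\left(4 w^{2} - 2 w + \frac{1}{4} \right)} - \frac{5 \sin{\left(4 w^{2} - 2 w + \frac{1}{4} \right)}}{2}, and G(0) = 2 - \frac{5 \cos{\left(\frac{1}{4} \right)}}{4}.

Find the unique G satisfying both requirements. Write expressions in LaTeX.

G(w) = 2 - \frac{5 \cos{\left(4 w^{2} - 2 w + \frac{1}{4} \right)}}{4}

The substitution u = 4 w^{2} - 2 w + \frac{1}{4} works: G'(w) is exactly (dG/du)*(du/dw) for that inner function.
A general antiderivative is - \frac{5 \cos{\left(4 w^{2} - 2 w + \frac{1}{4} \right)}}{4} + C.
The condition gives C = 2 - \frac{5 \cos{\left(\frac{1}{4} \right)}}{4} - (- \frac{5 \cos{\left(\frac{1}{4} \right)}}{4}) = 2.
So G(w) = 2 - \frac{5 \cos{\left(4 w^{2} - 2 w + \frac{1}{4} \right)}}{4}.
Check: d/dw[2 - \frac{5 \cos{\left(4 w^{2} - 2 w + \frac{1}{4} \right)}}{4}] = 10 w \sin{\left(4 w^{2} - 2 w + \frac{1}{4} \right)} - \frac{5 \sin{\left(4 w^{2} - 2 w + \frac{1}{4} \right)}}{2} = G'(w).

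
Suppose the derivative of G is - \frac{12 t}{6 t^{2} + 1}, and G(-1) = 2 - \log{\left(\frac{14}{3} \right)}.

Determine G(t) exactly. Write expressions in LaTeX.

G'(t) matches the chain-rule pattern g'(h)*h' with inner function h(t) = 4 t^{2} + \frac{2}{3}; substituting u = h(t) collapses the integral.
A general antiderivative is - \log{\left(4 t^{2} + \frac{2}{3} \right)} + C.
The condition gives C = 2 - \log{\left(\frac{14}{3} \right)} - (- \log{\left(\frac{14}{3} \right)}) = 2.
So G(t) = 2 - \log{\left(4 t^{2} + \frac{2}{3} \right)}.
Check: d/dt[2 - \log{\left(4 t^{2} + \frac{2}{3} \right)}] = - \frac{12 t}{6 t^{2} + 1} = G'(t).

G(t) = 2 - \log{\left(4 t^{2} + \frac{2}{3} \right)}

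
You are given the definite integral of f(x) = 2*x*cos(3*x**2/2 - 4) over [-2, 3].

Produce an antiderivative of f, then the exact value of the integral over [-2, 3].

The substitution u = 3*x**2/2 - 4 works: f is exactly (dF/du)*(du/dx) for that inner function.
F(x) = 2*sin(3*x**2/2 - 4)/3 is an antiderivative of f.
Check: d/dx[2*sin(3*x**2/2 - 4)/3] = 2*x*cos(3*x**2/2 - 4) = f(x).
F(3) = 2*sin(19/2)/3; F(-2) = 2*sin(2)/3.
Integral = F(3) - F(-2) = -2*sin(2)/3 + 2*sin(19/2)/3.

Antiderivative: F(x) = 2*sin(3*x**2/2 - 4)/3; value = -2*sin(2)/3 + 2*sin(19/2)/3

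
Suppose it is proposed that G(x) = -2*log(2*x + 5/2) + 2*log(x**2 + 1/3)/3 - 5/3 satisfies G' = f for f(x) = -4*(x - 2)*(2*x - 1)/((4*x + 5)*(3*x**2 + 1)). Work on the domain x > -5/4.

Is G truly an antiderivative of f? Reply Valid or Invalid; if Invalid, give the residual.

Valid - the claim checks out under differentiation.

d/dx[G] = (-8*x**2 + 20*x - 8)/(12*x**3 + 15*x**2 + 4*x + 5)
This equals f(x) exactly, so the claim holds.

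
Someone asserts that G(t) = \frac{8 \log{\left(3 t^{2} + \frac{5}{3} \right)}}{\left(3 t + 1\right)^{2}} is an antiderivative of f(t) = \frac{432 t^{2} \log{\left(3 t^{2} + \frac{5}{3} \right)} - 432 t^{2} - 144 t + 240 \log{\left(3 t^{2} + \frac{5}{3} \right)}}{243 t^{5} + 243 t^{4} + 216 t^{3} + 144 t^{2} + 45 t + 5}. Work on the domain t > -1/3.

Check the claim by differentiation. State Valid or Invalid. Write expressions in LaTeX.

d/dt[G] = \frac{- 432 t^{2} \log{\left(3 t^{2} + \frac{5}{3} \right)} + 432 t^{2} + 144 t - 240 \log{\left(3 t^{2} + \frac{5}{3} \right)}}{243 t^{5} + 243 t^{4} + 216 t^{3} + 144 t^{2} + 45 t + 5}
d/dt[G] - f(t) = \frac{- 864 t^{2} \log{\left(3 t^{2} + \frac{5}{3} \right)} + 864 t^{2} + 288 t - 480 \log{\left(3 t^{2} + \frac{5}{3} \right)}}{243 t^{5} + 243 t^{4} + 216 t^{3} + 144 t^{2} + 45 t + 5} != 0.

Invalid: d/dt[G] - f = \frac{- 864 t^{2} \log{\left(3 t^{2} + \frac{5}{3} \right)} + 864 t^{2} + 288 t - 480 \log{\left(3 t^{2} + \frac{5}{3} \right)}}{243 t^{5} + 243 t^{4} + 216 t^{3} + 144 t^{2} + 45 t + 5}, which is not 0.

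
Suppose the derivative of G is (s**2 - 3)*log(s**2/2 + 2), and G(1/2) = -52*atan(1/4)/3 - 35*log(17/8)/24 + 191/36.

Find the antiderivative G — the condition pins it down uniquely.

G(s) = s**3*log(s**2/2 + 2)/3 - 2*s**3/9 - 3*s*log(s**2/2 + 2) + 26*s/3 - 52*atan(s/2)/3 + 1

Differentiate the proposed G(s) back; it has to land on the given G'(s).
A general antiderivative is -2*s**3/9 + 26*s/3 + (s**3/3 - 3*s)*log(s**2/2 + 2) - 52*atan(s/2)/3 + C.
The condition gives C = -52*atan(1/4)/3 - 35*log(17/8)/24 + 191/36 - (-52*atan(1/4)/3 - 35*log(17/8)/24 + 155/36) = 1.
So G(s) = s**3*log(s**2/2 + 2)/3 - 2*s**3/9 - 3*s*log(s**2/2 + 2) + 26*s/3 - 52*atan(s/2)/3 + 1.
Check: d/ds[s**3*log(s**2/2 + 2)/3 - 2*s**3/9 - 3*s*log(s**2/2 + 2) + 26*s/3 - 52*atan(s/2)/3 + 1] = s**2*log(s**2/2 + 2) - 3*log(s**2/2 + 2), which equals G'(s).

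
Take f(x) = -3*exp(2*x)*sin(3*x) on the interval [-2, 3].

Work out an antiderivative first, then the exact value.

Antiderivative: F(x) = -6*exp(2*x)*sin(3*x)/13 + 9*exp(2*x)*cos(3*x)/13; value = 9*exp(6)*cos(9)/13 - 6*exp(6)*sin(9)/13 - 9*exp(-4)*cos(6)/13 - 6*exp(-4)*sin(6)/13

Differentiate the proposed F(x) back; it has to land on f(x) exactly.
F(x) = -6*exp(2*x)*sin(3*x)/13 + 9*exp(2*x)*cos(3*x)/13 is an antiderivative of f.
Check: d/dx[-6*exp(2*x)*sin(3*x)/13 + 9*exp(2*x)*cos(3*x)/13] = -3*exp(2*x)*sin(3*x) = f(x).
F(3) = 9*exp(6)*cos(9)/13 - 6*exp(6)*sin(9)/13; F(-2) = 6*exp(-4)*sin(6)/13 + 9*exp(-4)*cos(6)/13.
Integral = F(3) - F(-2) = 9*exp(6)*cos(9)/13 - 6*exp(6)*sin(9)/13 - 9*exp(-4)*cos(6)/13 - 6*exp(-4)*sin(6)/13.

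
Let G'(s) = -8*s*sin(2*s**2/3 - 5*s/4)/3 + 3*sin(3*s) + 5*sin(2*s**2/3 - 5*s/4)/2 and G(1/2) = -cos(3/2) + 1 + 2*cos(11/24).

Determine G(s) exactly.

G(s) = -cos(3*s) + 2*cos(2*s**2/3 - 5*s/4) + 1

The integrand splits into summands that can be handled one at a time.
A general antiderivative is -cos(3*s) + 2*cos(2*s**2/3 - 5*s/4) + C.
The condition gives C = -cos(3/2) + 1 + 2*cos(11/24) - (-cos(3/2) + 2*cos(11/24)) = 1.
So G(s) = -cos(3*s) + 2*cos(2*s**2/3 - 5*s/4) + 1.
Check: d/ds[-cos(3*s) + 2*cos(2*s**2/3 - 5*s/4) + 1] = -8*s*sin(2*s**2/3 - 5*s/4)/3 + 3*sin(3*s) + 5*sin(2*s**2/3 - 5*s/4)/2 = G'(s).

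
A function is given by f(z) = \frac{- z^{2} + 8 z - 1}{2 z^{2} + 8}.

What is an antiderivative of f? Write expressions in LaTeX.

Recover f(z) by differentiating a candidate F(z); any mismatch rules it out.
Check: d/dz[- \frac{z}{2} + 2 \log{\left(z^{2} + 4 \right)} + \frac{3 \operatorname{atan}{\left(\frac{z}{2} \right)}}{4}] = \frac{- z^{2} + 8 z - 1}{2 z^{2} + 8} = f(z).

An antiderivative is F(z) = - \frac{z}{2} + 2 \log{\left(z^{2} + 4 \right)} + \frac{3 \operatorname{atan}{\left(\frac{z}{2} \right)}}{4}.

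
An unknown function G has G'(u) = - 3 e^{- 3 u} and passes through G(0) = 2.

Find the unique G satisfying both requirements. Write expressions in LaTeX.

A candidate passes only if d/du[G] lands on the given G'(u) exactly.
A general antiderivative is e^{- 3 u} + C.
The condition gives C = 2 - (1) = 1.
So G(u) = 1 + e^{- 3 u}.
Check: d/du[1 + e^{- 3 u}] = - 3 e^{- 3 u} = G'(u).

G(u) = 1 + e^{- 3 u}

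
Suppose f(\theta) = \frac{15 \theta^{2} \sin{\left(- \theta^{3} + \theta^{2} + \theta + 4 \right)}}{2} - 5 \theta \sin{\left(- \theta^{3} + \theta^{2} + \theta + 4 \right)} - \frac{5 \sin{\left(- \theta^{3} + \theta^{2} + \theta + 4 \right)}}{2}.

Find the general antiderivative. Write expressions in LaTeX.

F(\theta) = \frac{5 \cos{\left(- \theta^{3} + \theta^{2} + \theta + 4 \right)}}{2} + C

The substitution u = - \theta^{3} + \theta^{2} + \theta + 4 works: f is exactly (dF/du)*(du/d\theta) for that inner function.
Check: d/d\theta[\frac{5 \cos{\left(- \theta^{3} + \theta^{2} + \theta + 4 \right)}}{2}] = \frac{15 \theta^{2} \sin{\left(- \theta^{3} + \theta^{2} + \theta + 4 \right)}}{2} - 5 \theta \sin{\left(- \theta^{3} + \theta^{2} + \theta + 4 \right)} - \frac{5 \sin{\left(- \theta^{3} + \theta^{2} + \theta + 4 \right)}}{2} = f(\theta).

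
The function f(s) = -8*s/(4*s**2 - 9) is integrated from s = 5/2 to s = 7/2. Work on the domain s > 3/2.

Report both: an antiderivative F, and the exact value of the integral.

The denominator factors as (2*s - 3)*(2*s + 3); partial fractions split f into directly integrable pieces: -2/(2*s + 3) - 2/(2*s - 3).
F(s) = -log(4*s**2 - 9) is an antiderivative of f.
Check: d/ds[-log(4*s**2 - 9)] = -8*s/(4*s**2 - 9) = f(s).
F(7/2) = -log(40); F(5/2) = -log(16).
Integral = F(7/2) - F(5/2) = -log(40) + log(16).

Antiderivative: F(s) = -log(4*s**2 - 9); value = -log(40) + log(16)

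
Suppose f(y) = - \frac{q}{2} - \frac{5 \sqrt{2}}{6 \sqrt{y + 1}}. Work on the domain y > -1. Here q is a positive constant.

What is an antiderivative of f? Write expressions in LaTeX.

An antiderivative is F(y) = - \frac{q y}{2} - \frac{5 \sqrt{2 y + 2}}{3}.

Differentiate the proposed F(y) back; it has to land on f(y) exactly.
Check: d/dy[- \frac{q y}{2} - \frac{5 \sqrt{2 y + 2}}{3}] = \frac{- 3 q \sqrt{y + 1} - 5 \sqrt{2}}{6 \sqrt{y + 1}}, which equals f(y).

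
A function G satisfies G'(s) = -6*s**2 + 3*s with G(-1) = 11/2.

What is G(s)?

Integrate term by term and add the pieces.
A general antiderivative is -2*s**3 + 3*s**2/2 + C.
The condition gives C = 11/2 - (7/2) = 2.
So G(s) = -(4*s**3 - 3*s**2 - 4)/2.
Check: d/ds[-(4*s**3 - 3*s**2 - 4)/2] = -6*s**2 + 3*s = G'(s).

G(s) = -(4*s**3 - 3*s**2 - 4)/2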